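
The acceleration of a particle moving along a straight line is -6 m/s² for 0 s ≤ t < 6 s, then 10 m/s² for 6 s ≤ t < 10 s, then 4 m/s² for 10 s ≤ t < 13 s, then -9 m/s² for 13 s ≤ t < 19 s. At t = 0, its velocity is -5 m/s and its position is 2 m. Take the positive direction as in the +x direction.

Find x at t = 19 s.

-301 m

On each constant-a segment, Δv = aΔt and Δx = v₀Δt + ½aΔt²; chain segment to segment.
0–6 s: v starts -5 m/s; Δx = -5·6 + ½·-6·6² = -138 m; v ends -41 m/s.
6–10 s: v starts -41 m/s; Δx = -41·4 + ½·10·4² = -84 m; v ends -1 m/s.
10–13 s: v starts -1 m/s; Δx = -1·3 + ½·4·3² = 15 m; v ends 11 m/s.
13–19 s: v starts 11 m/s; Δx = 11·6 + ½·-9·6² = -96 m; v ends -43 m/s.
x(19) = 2 + Σ Δx = -301 m.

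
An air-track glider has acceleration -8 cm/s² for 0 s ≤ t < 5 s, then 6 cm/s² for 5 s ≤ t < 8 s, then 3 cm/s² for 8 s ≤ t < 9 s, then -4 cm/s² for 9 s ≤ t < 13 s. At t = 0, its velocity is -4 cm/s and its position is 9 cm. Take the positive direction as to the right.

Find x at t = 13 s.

On each constant-a segment, Δv = aΔt and Δx = v₀Δt + ½aΔt²; chain segment to segment.
0–5 s: v starts -4 cm/s; Δx = -4·5 + ½·-8·5² = -120 cm; v ends -44 cm/s.
5–8 s: v starts -44 cm/s; Δx = -44·3 + ½·6·3² = -105 cm; v ends -26 cm/s.
8–9 s: v starts -26 cm/s; Δx = -26·1 + ½·3·1² = -24.5 cm; v ends -23 cm/s.
9–13 s: v starts -23 cm/s; Δx = -23·4 + ½·-4·4² = -124 cm; v ends -39 cm/s.
x(13) = 9 + Σ Δx = -364.5 cm.

-364.5 cm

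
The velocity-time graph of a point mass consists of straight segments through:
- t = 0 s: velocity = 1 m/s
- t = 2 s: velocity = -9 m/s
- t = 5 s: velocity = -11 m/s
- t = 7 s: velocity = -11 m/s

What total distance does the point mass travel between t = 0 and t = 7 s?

60.2 m

Distance (not displacement) is the total path length: add the absolute areas under v-t.
0–2 s: v = 0 at t = 0.2 s; triangle areas 0.1 + 8.1 = 8.2 m
2–5 s: |½(-9 + -11)(3)| = 30 m
5–7 s: |-11| × 2 = 22 m
Total distance = 60.2 m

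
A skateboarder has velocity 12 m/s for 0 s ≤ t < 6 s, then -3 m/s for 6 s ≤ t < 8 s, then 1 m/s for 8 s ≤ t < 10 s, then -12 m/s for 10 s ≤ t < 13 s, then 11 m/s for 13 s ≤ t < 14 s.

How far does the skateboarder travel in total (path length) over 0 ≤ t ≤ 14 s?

Distance (not displacement) is the total path length: add the absolute areas under v-t.
0–6 s: |12| × 6 = 72 m
6–8 s: |-3| × 2 = 6 m
8–10 s: |1| × 2 = 2 m
10–13 s: |-12| × 3 = 36 m
13–14 s: |11| × 1 = 11 m
Total distance = 127 m

127 m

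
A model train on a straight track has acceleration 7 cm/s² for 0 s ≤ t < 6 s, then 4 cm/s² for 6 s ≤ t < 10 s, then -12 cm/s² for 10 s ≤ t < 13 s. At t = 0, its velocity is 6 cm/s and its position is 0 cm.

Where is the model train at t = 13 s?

On each constant-a segment, Δv = aΔt and Δx = v₀Δt + ½aΔt²; chain segment to segment.
0–6 s: v starts 6 cm/s; Δx = 6·6 + ½·7·6² = 162 cm; v ends 48 cm/s.
6–10 s: v starts 48 cm/s; Δx = 48·4 + ½·4·4² = 224 cm; v ends 64 cm/s.
10–13 s: v starts 64 cm/s; Δx = 64·3 + ½·-12·3² = 138 cm; v ends 28 cm/s.
x(13) = 0 + Σ Δx = 524 cm.

524 cm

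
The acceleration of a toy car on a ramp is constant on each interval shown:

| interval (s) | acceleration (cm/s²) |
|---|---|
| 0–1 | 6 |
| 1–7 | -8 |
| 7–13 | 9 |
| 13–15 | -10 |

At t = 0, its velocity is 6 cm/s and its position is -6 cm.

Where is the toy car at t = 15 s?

-107 cm

On each constant-a segment, Δv = aΔt and Δx = v₀Δt + ½aΔt²; chain segment to segment.
0–1 s: v starts 6 cm/s; Δx = 6·1 + ½·6·1² = 9 cm; v ends 12 cm/s.
1–7 s: v starts 12 cm/s; Δx = 12·6 + ½·-8·6² = -72 cm; v ends -36 cm/s.
7–13 s: v starts -36 cm/s; Δx = -36·6 + ½·9·6² = -54 cm; v ends 18 cm/s.
13–15 s: v starts 18 cm/s; Δx = 18·2 + ½·-10·2² = 16 cm; v ends -2 cm/s.
x(15) = -6 + Σ Δx = -107 cm.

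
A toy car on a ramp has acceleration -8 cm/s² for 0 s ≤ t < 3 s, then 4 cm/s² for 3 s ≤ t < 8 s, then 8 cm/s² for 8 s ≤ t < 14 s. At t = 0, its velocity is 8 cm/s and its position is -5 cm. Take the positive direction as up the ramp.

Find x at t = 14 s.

On each constant-a segment, Δv = aΔt and Δx = v₀Δt + ½aΔt²; chain segment to segment.
0–3 s: v starts 8 cm/s; Δx = 8·3 + ½·-8·3² = -12 cm; v ends -16 cm/s.
3–8 s: v starts -16 cm/s; Δx = -16·5 + ½·4·5² = -30 cm; v ends 4 cm/s.
8–14 s: v starts 4 cm/s; Δx = 4·6 + ½·8·6² = 168 cm; v ends 52 cm/s.
x(14) = -5 + Σ Δx = 121 cm.

121 cm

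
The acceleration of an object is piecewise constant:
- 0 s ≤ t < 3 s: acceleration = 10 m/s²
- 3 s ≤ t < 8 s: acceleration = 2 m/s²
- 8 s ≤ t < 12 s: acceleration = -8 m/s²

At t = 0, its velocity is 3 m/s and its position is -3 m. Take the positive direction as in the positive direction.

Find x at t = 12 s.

349 m

On each constant-a segment, Δv = aΔt and Δx = v₀Δt + ½aΔt²; chain segment to segment.
0–3 s: v starts 3 m/s; Δx = 3·3 + ½·10·3² = 54 m; v ends 33 m/s.
3–8 s: v starts 33 m/s; Δx = 33·5 + ½·2·5² = 190 m; v ends 43 m/s.
8–12 s: v starts 43 m/s; Δx = 43·4 + ½·-8·4² = 108 m; v ends 11 m/s.
x(12) = -3 + Σ Δx = 349 m.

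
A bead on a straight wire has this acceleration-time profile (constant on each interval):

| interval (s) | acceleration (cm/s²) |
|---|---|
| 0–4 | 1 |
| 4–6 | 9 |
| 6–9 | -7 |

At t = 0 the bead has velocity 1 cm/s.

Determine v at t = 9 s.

Δv equals the area under the a-t graph; then v = v₀ + Δv.
0–4 s: 1 × 4 = 4 cm/s
4–6 s: 9 × 2 = 18 cm/s
6–9 s: -7 × 3 = -21 cm/s
Δv = 1 cm/s, so v(9) = 1 + (1) = 2 cm/s.

2 cm/s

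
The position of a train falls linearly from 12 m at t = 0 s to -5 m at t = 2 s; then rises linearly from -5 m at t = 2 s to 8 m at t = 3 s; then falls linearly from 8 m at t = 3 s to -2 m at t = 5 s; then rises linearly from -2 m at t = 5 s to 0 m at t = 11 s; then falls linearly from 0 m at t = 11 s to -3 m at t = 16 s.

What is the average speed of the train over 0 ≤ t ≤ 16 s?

2.8125 m/s

Average speed = (total path length)/(elapsed time); on a piecewise-linear x-t graph the path length is Σ|Δx|.
0–2 s: |Δx| = |-5 − 12| = 17 m
2–3 s: |Δx| = |8 − -5| = 13 m
3–5 s: |Δx| = |-2 − 8| = 10 m
5–11 s: |Δx| = |0 − -2| = 2 m
11–16 s: |Δx| = |-3 − 0| = 3 m
Total path = 45 m; average speed = 45/16 = 2.8125 m/s.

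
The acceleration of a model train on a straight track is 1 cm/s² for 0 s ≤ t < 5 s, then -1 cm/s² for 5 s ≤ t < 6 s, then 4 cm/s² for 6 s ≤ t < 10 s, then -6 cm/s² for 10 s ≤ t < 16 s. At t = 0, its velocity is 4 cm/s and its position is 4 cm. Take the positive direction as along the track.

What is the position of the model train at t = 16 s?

145 cm

On each constant-a segment, Δv = aΔt and Δx = v₀Δt + ½aΔt²; chain segment to segment.
0–5 s: v starts 4 cm/s; Δx = 4·5 + ½·1·5² = 32.5 cm; v ends 9 cm/s.
5–6 s: v starts 9 cm/s; Δx = 9·1 + ½·-1·1² = 8.5 cm; v ends 8 cm/s.
6–10 s: v starts 8 cm/s; Δx = 8·4 + ½·4·4² = 64 cm; v ends 24 cm/s.
10–16 s: v starts 24 cm/s; Δx = 24·6 + ½·-6·6² = 36 cm; v ends -12 cm/s.
x(16) = 4 + Σ Δx = 145 cm.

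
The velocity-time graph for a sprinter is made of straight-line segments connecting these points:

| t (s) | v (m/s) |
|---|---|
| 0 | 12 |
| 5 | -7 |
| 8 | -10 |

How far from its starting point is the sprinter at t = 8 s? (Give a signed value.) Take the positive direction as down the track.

Net displacement equals the area under the velocity-time graph (areas below the axis count negative).
0–5 s: ½(12 + -7)(5) = 12.5 m
5–8 s: ½(-7 + -10)(3) = -25.5 m
Net displacement = -13 m

-13 m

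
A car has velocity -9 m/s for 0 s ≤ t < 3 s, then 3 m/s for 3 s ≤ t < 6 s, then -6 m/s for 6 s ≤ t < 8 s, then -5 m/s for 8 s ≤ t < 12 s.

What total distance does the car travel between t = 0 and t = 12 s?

Total distance travelled is ∫|v| dt — sum the magnitudes of each area piece.
0–3 s: |-9| × 3 = 27 m
3–6 s: |3| × 3 = 9 m
6–8 s: |-6| × 2 = 12 m
8–12 s: |-5| × 4 = 20 m
Total distance = 68 m

68 m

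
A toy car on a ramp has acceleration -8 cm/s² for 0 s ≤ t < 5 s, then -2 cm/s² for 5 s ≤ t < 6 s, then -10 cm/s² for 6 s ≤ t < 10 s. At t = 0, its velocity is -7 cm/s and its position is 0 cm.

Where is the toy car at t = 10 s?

On each constant-a segment, Δv = aΔt and Δx = v₀Δt + ½aΔt²; chain segment to segment.
0–5 s: v starts -7 cm/s; Δx = -7·5 + ½·-8·5² = -135 cm; v ends -47 cm/s.
5–6 s: v starts -47 cm/s; Δx = -47·1 + ½·-2·1² = -48 cm; v ends -49 cm/s.
6–10 s: v starts -49 cm/s; Δx = -49·4 + ½·-10·4² = -276 cm; v ends -89 cm/s.
x(10) = 0 + Σ Δx = -459 cm.

-459 cm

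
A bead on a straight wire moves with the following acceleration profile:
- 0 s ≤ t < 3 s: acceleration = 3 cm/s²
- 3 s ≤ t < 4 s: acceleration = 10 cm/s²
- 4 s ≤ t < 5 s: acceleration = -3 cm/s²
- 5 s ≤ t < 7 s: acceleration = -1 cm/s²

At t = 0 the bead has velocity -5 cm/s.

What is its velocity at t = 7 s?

Δv equals the area under the a-t graph; then v = v₀ + Δv.
0–3 s: 3 × 3 = 9 cm/s
3–4 s: 10 × 1 = 10 cm/s
4–5 s: -3 × 1 = -3 cm/s
5–7 s: -1 × 2 = -2 cm/s
Δv = 14 cm/s, so v(7) = -5 + (14) = 9 cm/s.

9 cm/s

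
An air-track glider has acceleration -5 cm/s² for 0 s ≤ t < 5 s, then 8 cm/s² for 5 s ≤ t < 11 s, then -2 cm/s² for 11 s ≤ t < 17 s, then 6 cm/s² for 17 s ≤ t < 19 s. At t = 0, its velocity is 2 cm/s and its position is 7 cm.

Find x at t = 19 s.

On each constant-a segment, Δv = aΔt and Δx = v₀Δt + ½aΔt²; chain segment to segment.
0–5 s: v starts 2 cm/s; Δx = 2·5 + ½·-5·5² = -52.5 cm; v ends -23 cm/s.
5–11 s: v starts -23 cm/s; Δx = -23·6 + ½·8·6² = 6 cm; v ends 25 cm/s.
11–17 s: v starts 25 cm/s; Δx = 25·6 + ½·-2·6² = 114 cm; v ends 13 cm/s.
17–19 s: v starts 13 cm/s; Δx = 13·2 + ½·6·2² = 38 cm; v ends 25 cm/s.
x(19) = 7 + Σ Δx = 112.5 cm.

112.5 cm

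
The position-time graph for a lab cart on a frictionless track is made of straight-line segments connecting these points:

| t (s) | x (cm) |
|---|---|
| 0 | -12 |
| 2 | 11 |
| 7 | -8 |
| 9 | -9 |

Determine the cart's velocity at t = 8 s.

-0.5 cm/s

Velocity is the slope of the x-t graph on 7–9 s: (-9 − -8)/(9 − 7) = -0.5 cm/s.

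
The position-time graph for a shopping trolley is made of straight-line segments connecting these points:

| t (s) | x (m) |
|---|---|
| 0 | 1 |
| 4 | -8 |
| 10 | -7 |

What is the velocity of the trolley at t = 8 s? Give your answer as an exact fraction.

Velocity is the slope of the x-t graph on 4–10 s: (-7 − -8)/(10 − 4) = 1/6 m/s.

1/6 m/s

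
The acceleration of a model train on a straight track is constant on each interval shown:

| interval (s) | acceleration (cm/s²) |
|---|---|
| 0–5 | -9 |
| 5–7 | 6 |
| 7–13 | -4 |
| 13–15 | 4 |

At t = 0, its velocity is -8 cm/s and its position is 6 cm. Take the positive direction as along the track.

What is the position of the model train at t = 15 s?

-680.5 cm

On each constant-a segment, Δv = aΔt and Δx = v₀Δt + ½aΔt²; chain segment to segment.
0–5 s: v starts -8 cm/s; Δx = -8·5 + ½·-9·5² = -152.5 cm; v ends -53 cm/s.
5–7 s: v starts -53 cm/s; Δx = -53·2 + ½·6·2² = -94 cm; v ends -41 cm/s.
7–13 s: v starts -41 cm/s; Δx = -41·6 + ½·-4·6² = -318 cm; v ends -65 cm/s.
13–15 s: v starts -65 cm/s; Δx = -65·2 + ½·4·2² = -122 cm; v ends -57 cm/s.
x(15) = 6 + Σ Δx = -680.5 cm.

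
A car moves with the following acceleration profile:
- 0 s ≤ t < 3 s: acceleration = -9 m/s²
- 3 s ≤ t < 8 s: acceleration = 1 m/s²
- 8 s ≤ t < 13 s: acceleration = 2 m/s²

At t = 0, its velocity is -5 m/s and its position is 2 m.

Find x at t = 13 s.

On each constant-a segment, Δv = aΔt and Δx = v₀Δt + ½aΔt²; chain segment to segment.
0–3 s: v starts -5 m/s; Δx = -5·3 + ½·-9·3² = -55.5 m; v ends -32 m/s.
3–8 s: v starts -32 m/s; Δx = -32·5 + ½·1·5² = -147.5 m; v ends -27 m/s.
8–13 s: v starts -27 m/s; Δx = -27·5 + ½·2·5² = -110 m; v ends -17 m/s.
x(13) = 2 + Σ Δx = -311 m.

-311 m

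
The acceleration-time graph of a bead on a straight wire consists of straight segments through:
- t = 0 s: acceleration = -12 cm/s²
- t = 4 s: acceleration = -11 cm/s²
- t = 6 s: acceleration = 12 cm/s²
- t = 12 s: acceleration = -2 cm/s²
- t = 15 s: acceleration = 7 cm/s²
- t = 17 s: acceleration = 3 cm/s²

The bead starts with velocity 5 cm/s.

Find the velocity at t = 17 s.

7.5 cm/s

Δv equals the area under the a-t graph; then v = v₀ + Δv.
0–4 s: ½(-12 + -11)(4) = -46 cm/s
4–6 s: ½(-11 + 12)(2) = 1 cm/s
6–12 s: ½(12 + -2)(6) = 30 cm/s
12–15 s: ½(-2 + 7)(3) = 7.5 cm/s
15–17 s: ½(7 + 3)(2) = 10 cm/s
Δv = 2.5 cm/s, so v(17) = 5 + (2.5) = 7.5 cm/s.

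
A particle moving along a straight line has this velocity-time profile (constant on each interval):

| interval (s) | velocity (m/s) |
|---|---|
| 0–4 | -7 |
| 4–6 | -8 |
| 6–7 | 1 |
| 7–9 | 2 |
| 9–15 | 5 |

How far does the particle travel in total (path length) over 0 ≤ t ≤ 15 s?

Distance (not displacement) is the total path length: add the absolute areas under v-t.
0–4 s: |-7| × 4 = 28 m
4–6 s: |-8| × 2 = 16 m
6–7 s: |1| × 1 = 1 m
7–9 s: |2| × 2 = 4 m
9–15 s: |5| × 6 = 30 m
Total distance = 79 m

79 m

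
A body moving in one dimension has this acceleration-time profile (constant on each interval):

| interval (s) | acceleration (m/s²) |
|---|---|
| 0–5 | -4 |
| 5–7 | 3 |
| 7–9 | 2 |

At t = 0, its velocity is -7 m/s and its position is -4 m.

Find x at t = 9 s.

On each constant-a segment, Δv = aΔt and Δx = v₀Δt + ½aΔt²; chain segment to segment.
0–5 s: v starts -7 m/s; Δx = -7·5 + ½·-4·5² = -85 m; v ends -27 m/s.
5–7 s: v starts -27 m/s; Δx = -27·2 + ½·3·2² = -48 m; v ends -21 m/s.
7–9 s: v starts -21 m/s; Δx = -21·2 + ½·2·2² = -38 m; v ends -17 m/s.
x(9) = -4 + Σ Δx = -175 m.

-175 m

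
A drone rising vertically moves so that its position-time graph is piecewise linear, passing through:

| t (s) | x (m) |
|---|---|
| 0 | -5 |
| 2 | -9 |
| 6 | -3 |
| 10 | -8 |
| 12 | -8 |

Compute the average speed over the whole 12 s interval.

Average speed = (total path length)/(elapsed time); on a piecewise-linear x-t graph the path length is Σ|Δx|.
0–2 s: |Δx| = |-9 − -5| = 4 m
2–6 s: |Δx| = |-3 − -9| = 6 m
6–10 s: |Δx| = |-8 − -3| = 5 m
10–12 s: |Δx| = |-8 − -8| = 0 m
Total path = 15 m; average speed = 15/12 = 1.25 m/s.

1.25 m/s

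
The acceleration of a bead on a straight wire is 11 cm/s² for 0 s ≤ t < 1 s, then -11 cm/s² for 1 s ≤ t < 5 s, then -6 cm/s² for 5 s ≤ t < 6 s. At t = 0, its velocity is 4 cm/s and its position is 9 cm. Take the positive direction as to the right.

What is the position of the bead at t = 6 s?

-41.5 cm

On each constant-a segment, Δv = aΔt and Δx = v₀Δt + ½aΔt²; chain segment to segment.
0–1 s: v starts 4 cm/s; Δx = 4·1 + ½·11·1² = 9.5 cm; v ends 15 cm/s.
1–5 s: v starts 15 cm/s; Δx = 15·4 + ½·-11·4² = -28 cm; v ends -29 cm/s.
5–6 s: v starts -29 cm/s; Δx = -29·1 + ½·-6·1² = -32 cm; v ends -35 cm/s.
x(6) = 9 + Σ Δx = -41.5 cm.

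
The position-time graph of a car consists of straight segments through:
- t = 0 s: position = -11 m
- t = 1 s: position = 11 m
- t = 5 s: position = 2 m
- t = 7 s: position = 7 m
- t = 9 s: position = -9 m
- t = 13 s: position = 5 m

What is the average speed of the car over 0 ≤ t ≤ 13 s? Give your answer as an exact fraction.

Average speed = (total path length)/(elapsed time); on a piecewise-linear x-t graph the path length is Σ|Δx|.
0–1 s: |Δx| = |11 − -11| = 22 m
1–5 s: |Δx| = |2 − 11| = 9 m
5–7 s: |Δx| = |7 − 2| = 5 m
7–9 s: |Δx| = |-9 − 7| = 16 m
9–13 s: |Δx| = |5 − -9| = 14 m
Total path = 66 m; average speed = 66/13 = 66/13 m/s.

66/13 m/s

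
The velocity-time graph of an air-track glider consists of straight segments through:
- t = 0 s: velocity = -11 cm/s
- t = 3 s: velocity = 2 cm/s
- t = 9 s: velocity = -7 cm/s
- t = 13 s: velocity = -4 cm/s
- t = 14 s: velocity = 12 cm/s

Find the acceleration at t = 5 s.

Acceleration is the slope of the v-t graph on 3–9 s: (-7 − 2)/(9 − 3) = -1.5 cm/s².

-1.5 cm/s²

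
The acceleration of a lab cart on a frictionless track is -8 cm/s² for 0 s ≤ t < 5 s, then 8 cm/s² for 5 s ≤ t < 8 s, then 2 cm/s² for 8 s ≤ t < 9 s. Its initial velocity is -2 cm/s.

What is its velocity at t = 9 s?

-16 cm/s

Δv equals the area under the a-t graph; then v = v₀ + Δv.
0–5 s: -8 × 5 = -40 cm/s
5–8 s: 8 × 3 = 24 cm/s
8–9 s: 2 × 1 = 2 cm/s
Δv = -14 cm/s, so v(9) = -2 + (-14) = -16 cm/s.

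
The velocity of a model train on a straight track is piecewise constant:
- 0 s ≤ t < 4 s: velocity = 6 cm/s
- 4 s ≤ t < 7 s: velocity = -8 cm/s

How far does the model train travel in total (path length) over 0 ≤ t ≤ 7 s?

Distance (not displacement) is the total path length: add the absolute areas under v-t.
0–4 s: |6| × 4 = 24 cm
4–7 s: |-8| × 3 = 24 cm
Total distance = 48 cm

48 cm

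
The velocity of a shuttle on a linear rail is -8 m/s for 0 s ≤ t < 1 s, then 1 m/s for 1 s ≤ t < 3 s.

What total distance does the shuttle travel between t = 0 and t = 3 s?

10 m

Distance (not displacement) is the total path length: add the absolute areas under v-t.
0–1 s: |-8| × 1 = 8 m
1–3 s: |1| × 2 = 2 m
Total distance = 10 m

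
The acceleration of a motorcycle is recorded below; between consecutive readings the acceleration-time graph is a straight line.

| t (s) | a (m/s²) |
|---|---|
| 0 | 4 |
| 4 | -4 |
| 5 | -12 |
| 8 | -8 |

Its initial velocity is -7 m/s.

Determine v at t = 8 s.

-45 m/s

Δv equals the area under the a-t graph; then v = v₀ + Δv.
0–4 s: ½(4 + -4)(4) = 0 m/s
4–5 s: ½(-4 + -12)(1) = -8 m/s
5–8 s: ½(-12 + -8)(3) = -30 m/s
Δv = -38 m/s, so v(8) = -7 + (-38) = -45 m/s.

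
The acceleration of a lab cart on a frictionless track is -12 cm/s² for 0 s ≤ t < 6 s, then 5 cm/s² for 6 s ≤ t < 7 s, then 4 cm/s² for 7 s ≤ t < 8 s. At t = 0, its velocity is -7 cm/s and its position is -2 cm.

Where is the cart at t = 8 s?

-408.5 cm

On each constant-a segment, Δv = aΔt and Δx = v₀Δt + ½aΔt²; chain segment to segment.
0–6 s: v starts -7 cm/s; Δx = -7·6 + ½·-12·6² = -258 cm; v ends -79 cm/s.
6–7 s: v starts -79 cm/s; Δx = -79·1 + ½·5·1² = -76.5 cm; v ends -74 cm/s.
7–8 s: v starts -74 cm/s; Δx = -74·1 + ½·4·1² = -72 cm; v ends -70 cm/s.
x(8) = -2 + Σ Δx = -408.5 cm.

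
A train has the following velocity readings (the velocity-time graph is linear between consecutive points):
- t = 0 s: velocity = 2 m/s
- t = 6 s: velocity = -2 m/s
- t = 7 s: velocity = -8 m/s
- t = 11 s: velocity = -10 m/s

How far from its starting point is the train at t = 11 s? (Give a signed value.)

-41 m

Net displacement equals the area under the velocity-time graph (areas below the axis count negative).
0–6 s: ½(2 + -2)(6) = 0 m
6–7 s: ½(-2 + -8)(1) = -5 m
7–11 s: ½(-8 + -10)(4) = -36 m
Net displacement = -41 m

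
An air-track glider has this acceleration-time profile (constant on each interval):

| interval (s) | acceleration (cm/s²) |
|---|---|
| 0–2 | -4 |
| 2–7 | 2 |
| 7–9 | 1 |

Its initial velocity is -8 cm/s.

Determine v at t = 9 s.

-4 cm/s

Δv equals the area under the a-t graph; then v = v₀ + Δv.
0–2 s: -4 × 2 = -8 cm/s
2–7 s: 2 × 5 = 10 cm/s
7–9 s: 1 × 2 = 2 cm/s
Δv = 4 cm/s, so v(9) = -8 + (4) = -4 cm/s.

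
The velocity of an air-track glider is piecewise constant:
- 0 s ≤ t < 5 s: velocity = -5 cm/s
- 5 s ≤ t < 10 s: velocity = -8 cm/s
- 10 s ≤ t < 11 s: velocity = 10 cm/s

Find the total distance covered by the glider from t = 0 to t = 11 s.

Total distance travelled is ∫|v| dt — sum the magnitudes of each area piece.
0–5 s: |-5| × 5 = 25 cm
5–10 s: |-8| × 5 = 40 cm
10–11 s: |10| × 1 = 10 cm
Total distance = 75 cm

75 cm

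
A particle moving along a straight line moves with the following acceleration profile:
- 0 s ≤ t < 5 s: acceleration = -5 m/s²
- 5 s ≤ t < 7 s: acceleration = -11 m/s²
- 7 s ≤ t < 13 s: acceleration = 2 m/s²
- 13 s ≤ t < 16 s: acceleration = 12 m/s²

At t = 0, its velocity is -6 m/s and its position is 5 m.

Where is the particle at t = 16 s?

On each constant-a segment, Δv = aΔt and Δx = v₀Δt + ½aΔt²; chain segment to segment.
0–5 s: v starts -6 m/s; Δx = -6·5 + ½·-5·5² = -92.5 m; v ends -31 m/s.
5–7 s: v starts -31 m/s; Δx = -31·2 + ½·-11·2² = -84 m; v ends -53 m/s.
7–13 s: v starts -53 m/s; Δx = -53·6 + ½·2·6² = -282 m; v ends -41 m/s.
13–16 s: v starts -41 m/s; Δx = -41·3 + ½·12·3² = -69 m; v ends -5 m/s.
x(16) = 5 + Σ Δx = -522.5 m.

-522.5 m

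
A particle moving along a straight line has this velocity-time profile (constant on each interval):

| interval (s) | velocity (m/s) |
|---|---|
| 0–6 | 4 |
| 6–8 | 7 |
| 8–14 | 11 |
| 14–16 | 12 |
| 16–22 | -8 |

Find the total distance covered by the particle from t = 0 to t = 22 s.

Distance (not displacement) is the total path length: add the absolute areas under v-t.
0–6 s: |4| × 6 = 24 m
6–8 s: |7| × 2 = 14 m
8–14 s: |11| × 6 = 66 m
14–16 s: |12| × 2 = 24 m
16–22 s: |-8| × 6 = 48 m
Total distance = 176 m

176 m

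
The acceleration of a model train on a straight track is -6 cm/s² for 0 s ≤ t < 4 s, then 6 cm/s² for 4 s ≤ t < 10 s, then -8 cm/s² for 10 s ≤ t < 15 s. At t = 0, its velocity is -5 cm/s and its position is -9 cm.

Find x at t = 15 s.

On each constant-a segment, Δv = aΔt and Δx = v₀Δt + ½aΔt²; chain segment to segment.
0–4 s: v starts -5 cm/s; Δx = -5·4 + ½·-6·4² = -68 cm; v ends -29 cm/s.
4–10 s: v starts -29 cm/s; Δx = -29·6 + ½·6·6² = -66 cm; v ends 7 cm/s.
10–15 s: v starts 7 cm/s; Δx = 7·5 + ½·-8·5² = -65 cm; v ends -33 cm/s.
x(15) = -9 + Σ Δx = -208 cm.

-208 cm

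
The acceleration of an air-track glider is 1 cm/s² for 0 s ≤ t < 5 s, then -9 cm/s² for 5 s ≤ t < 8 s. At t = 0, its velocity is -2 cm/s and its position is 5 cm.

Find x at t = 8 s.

On each constant-a segment, Δv = aΔt and Δx = v₀Δt + ½aΔt²; chain segment to segment.
0–5 s: v starts -2 cm/s; Δx = -2·5 + ½·1·5² = 2.5 cm; v ends 3 cm/s.
5–8 s: v starts 3 cm/s; Δx = 3·3 + ½·-9·3² = -31.5 cm; v ends -24 cm/s.
x(8) = 5 + Σ Δx = -24 cm.

-24 cm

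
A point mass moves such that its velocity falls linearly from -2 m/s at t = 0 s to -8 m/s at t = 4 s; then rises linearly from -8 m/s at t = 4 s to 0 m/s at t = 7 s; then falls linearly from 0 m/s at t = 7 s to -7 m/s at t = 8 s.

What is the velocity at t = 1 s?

On 0–4 s the graph is linear from -2 to -8 m/s: v(1) = -2 + (-8 − -2)·(1 − 0)/(4 − 0) = -3.5 m/s.

-3.5 m/s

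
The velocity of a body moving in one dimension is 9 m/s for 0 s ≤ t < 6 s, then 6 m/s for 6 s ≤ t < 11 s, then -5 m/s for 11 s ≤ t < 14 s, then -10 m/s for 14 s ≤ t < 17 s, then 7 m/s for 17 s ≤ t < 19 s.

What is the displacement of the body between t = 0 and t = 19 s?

Net displacement equals the area under the velocity-time graph (areas below the axis count negative).
0–6 s: 9 × 6 = 54 m
6–11 s: 6 × 5 = 30 m
11–14 s: -5 × 3 = -15 m
14–17 s: -10 × 3 = -30 m
17–19 s: 7 × 2 = 14 m
Net displacement = 53 m

53 m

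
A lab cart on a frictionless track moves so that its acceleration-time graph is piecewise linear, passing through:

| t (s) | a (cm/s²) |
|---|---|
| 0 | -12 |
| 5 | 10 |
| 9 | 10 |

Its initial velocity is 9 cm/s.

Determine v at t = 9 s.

Δv equals the area under the a-t graph; then v = v₀ + Δv.
0–5 s: ½(-12 + 10)(5) = -5 cm/s
5–9 s: 10 × 4 = 40 cm/s
Δv = 35 cm/s, so v(9) = 9 + (35) = 44 cm/s.

44 cm/s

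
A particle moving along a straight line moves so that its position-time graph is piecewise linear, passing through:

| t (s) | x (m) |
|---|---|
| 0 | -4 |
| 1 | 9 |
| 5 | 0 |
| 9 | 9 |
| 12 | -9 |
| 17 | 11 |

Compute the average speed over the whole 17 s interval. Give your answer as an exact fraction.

69/17 m/s

Average speed = (total path length)/(elapsed time); on a piecewise-linear x-t graph the path length is Σ|Δx|.
0–1 s: |Δx| = |9 − -4| = 13 m
1–5 s: |Δx| = |0 − 9| = 9 m
5–9 s: |Δx| = |9 − 0| = 9 m
9–12 s: |Δx| = |-9 − 9| = 18 m
12–17 s: |Δx| = |11 − -9| = 20 m
Total path = 69 m; average speed = 69/17 = 69/17 m/s.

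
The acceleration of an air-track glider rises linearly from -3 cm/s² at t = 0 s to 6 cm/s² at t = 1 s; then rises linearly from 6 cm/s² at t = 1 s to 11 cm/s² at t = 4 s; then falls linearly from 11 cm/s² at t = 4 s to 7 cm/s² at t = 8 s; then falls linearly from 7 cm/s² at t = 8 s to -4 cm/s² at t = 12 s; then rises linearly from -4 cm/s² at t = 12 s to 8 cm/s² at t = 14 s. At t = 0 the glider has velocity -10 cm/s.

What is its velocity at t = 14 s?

Δv equals the area under the a-t graph; then v = v₀ + Δv.
0–1 s: ½(-3 + 6)(1) = 1.5 cm/s
1–4 s: ½(6 + 11)(3) = 25.5 cm/s
4–8 s: ½(11 + 7)(4) = 36 cm/s
8–12 s: ½(7 + -4)(4) = 6 cm/s
12–14 s: ½(-4 + 8)(2) = 4 cm/s
Δv = 73 cm/s, so v(14) = -10 + (73) = 63 cm/s.

63 cm/s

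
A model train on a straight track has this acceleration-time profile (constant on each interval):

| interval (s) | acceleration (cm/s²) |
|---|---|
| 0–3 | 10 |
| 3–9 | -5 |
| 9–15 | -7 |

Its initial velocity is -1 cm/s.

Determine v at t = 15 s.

Δv equals the area under the a-t graph; then v = v₀ + Δv.
0–3 s: 10 × 3 = 30 cm/s
3–9 s: -5 × 6 = -30 cm/s
9–15 s: -7 × 6 = -42 cm/s
Δv = -42 cm/s, so v(15) = -1 + (-42) = -43 cm/s.

-43 cm/s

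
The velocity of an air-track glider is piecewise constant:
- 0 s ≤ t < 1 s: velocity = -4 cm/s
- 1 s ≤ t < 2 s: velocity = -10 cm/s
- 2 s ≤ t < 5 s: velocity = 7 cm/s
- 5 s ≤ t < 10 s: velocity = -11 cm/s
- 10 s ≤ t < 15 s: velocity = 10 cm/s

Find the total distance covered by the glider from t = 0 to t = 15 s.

Total distance travelled is ∫|v| dt — sum the magnitudes of each area piece.
0–1 s: |-4| × 1 = 4 cm
1–2 s: |-10| × 1 = 10 cm
2–5 s: |7| × 3 = 21 cm
5–10 s: |-11| × 5 = 55 cm
10–15 s: |10| × 5 = 50 cm
Total distance = 140 cm

140 cm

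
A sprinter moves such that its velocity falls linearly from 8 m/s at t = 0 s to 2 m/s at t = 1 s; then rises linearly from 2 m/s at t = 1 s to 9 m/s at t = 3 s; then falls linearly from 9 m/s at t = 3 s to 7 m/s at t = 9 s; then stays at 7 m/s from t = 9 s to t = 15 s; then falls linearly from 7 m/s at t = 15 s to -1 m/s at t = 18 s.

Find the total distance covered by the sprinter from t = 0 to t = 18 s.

Distance (not displacement) is the total path length: add the absolute areas under v-t.
0–1 s: |½(8 + 2)(1)| = 5 m
1–3 s: |½(2 + 9)(2)| = 11 m
3–9 s: |½(9 + 7)(6)| = 48 m
9–15 s: |7| × 6 = 42 m
15–18 s: v = 0 at t = 17.625 s; triangle areas 9.1875 + 0.1875 = 9.375 m
Total distance = 115.375 m

115.375 m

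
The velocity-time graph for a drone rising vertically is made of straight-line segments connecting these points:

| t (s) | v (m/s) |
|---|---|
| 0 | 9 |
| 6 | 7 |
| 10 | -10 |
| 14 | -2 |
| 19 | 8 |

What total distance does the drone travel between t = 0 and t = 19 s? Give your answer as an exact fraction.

1811/17 m

Distance (not displacement) is the total path length: add the absolute areas under v-t.
0–6 s: |½(9 + 7)(6)| = 48 m
6–10 s: v = 0 at t = 130/17 s; triangle areas 98/17 + 200/17 = 298/17 m
10–14 s: |½(-10 + -2)(4)| = 24 m
14–19 s: v = 0 at t = 15 s; triangle areas 1 + 16 = 17 m
Total distance = 1811/17 m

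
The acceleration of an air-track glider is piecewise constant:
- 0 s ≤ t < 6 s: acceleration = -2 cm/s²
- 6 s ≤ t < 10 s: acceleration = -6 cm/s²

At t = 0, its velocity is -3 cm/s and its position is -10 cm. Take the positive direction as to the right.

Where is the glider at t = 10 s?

-172 cm

On each constant-a segment, Δv = aΔt and Δx = v₀Δt + ½aΔt²; chain segment to segment.
0–6 s: v starts -3 cm/s; Δx = -3·6 + ½·-2·6² = -54 cm; v ends -15 cm/s.
6–10 s: v starts -15 cm/s; Δx = -15·4 + ½·-6·4² = -108 cm; v ends -39 cm/s.
x(10) = -10 + Σ Δx = -172 cm.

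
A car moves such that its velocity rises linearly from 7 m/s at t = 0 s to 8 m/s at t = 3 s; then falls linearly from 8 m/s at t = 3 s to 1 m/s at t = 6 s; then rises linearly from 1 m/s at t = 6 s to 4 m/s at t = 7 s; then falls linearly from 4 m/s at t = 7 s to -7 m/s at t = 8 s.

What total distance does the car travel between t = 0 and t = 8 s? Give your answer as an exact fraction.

Total distance travelled is ∫|v| dt — sum the magnitudes of each area piece.
0–3 s: |½(7 + 8)(3)| = 22.5 m
3–6 s: |½(8 + 1)(3)| = 13.5 m
6–7 s: |½(1 + 4)(1)| = 2.5 m
7–8 s: v = 0 at t = 81/11 s; triangle areas 8/11 + 49/22 = 65/22 m
Total distance = 456/11 m

456/11 m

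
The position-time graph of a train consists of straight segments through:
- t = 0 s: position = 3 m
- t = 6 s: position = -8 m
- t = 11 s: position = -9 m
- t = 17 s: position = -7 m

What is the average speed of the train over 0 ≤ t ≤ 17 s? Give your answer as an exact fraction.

14/17 m/s

Average speed = (total path length)/(elapsed time); on a piecewise-linear x-t graph the path length is Σ|Δx|.
0–6 s: |Δx| = |-8 − 3| = 11 m
6–11 s: |Δx| = |-9 − -8| = 1 m
11–17 s: |Δx| = |-7 − -9| = 2 m
Total path = 14 m; average speed = 14/17 = 14/17 m/s.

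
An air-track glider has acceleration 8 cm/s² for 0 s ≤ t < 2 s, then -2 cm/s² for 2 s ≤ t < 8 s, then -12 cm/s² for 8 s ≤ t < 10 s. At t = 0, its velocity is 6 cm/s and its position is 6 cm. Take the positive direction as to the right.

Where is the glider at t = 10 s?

On each constant-a segment, Δv = aΔt and Δx = v₀Δt + ½aΔt²; chain segment to segment.
0–2 s: v starts 6 cm/s; Δx = 6·2 + ½·8·2² = 28 cm; v ends 22 cm/s.
2–8 s: v starts 22 cm/s; Δx = 22·6 + ½·-2·6² = 96 cm; v ends 10 cm/s.
8–10 s: v starts 10 cm/s; Δx = 10·2 + ½·-12·2² = -4 cm; v ends -14 cm/s.
x(10) = 6 + Σ Δx = 126 cm.

126 cm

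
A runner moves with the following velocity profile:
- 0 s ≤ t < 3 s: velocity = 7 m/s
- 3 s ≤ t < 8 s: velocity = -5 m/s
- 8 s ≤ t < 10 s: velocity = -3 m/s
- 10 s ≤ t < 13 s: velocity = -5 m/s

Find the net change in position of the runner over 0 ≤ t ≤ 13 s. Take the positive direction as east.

Net displacement equals the area under the velocity-time graph (areas below the axis count negative).
0–3 s: 7 × 3 = 21 m
3–8 s: -5 × 5 = -25 m
8–10 s: -3 × 2 = -6 m
10–13 s: -5 × 3 = -15 m
Net displacement = -25 m

-25 m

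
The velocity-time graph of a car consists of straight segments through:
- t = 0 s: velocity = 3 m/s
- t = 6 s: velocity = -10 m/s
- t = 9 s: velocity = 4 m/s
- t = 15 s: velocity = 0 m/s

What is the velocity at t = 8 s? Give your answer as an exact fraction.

-2/3 m/s

On 6–9 s the graph is linear from -10 to 4 m/s: v(8) = -10 + (4 − -10)·(8 − 6)/(9 − 6) = -2/3 m/s.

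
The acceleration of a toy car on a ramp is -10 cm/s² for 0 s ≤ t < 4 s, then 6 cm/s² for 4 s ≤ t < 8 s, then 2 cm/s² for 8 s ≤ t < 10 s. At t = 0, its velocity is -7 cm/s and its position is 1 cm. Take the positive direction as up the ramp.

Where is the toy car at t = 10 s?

On each constant-a segment, Δv = aΔt and Δx = v₀Δt + ½aΔt²; chain segment to segment.
0–4 s: v starts -7 cm/s; Δx = -7·4 + ½·-10·4² = -108 cm; v ends -47 cm/s.
4–8 s: v starts -47 cm/s; Δx = -47·4 + ½·6·4² = -140 cm; v ends -23 cm/s.
8–10 s: v starts -23 cm/s; Δx = -23·2 + ½·2·2² = -42 cm; v ends -19 cm/s.
x(10) = 1 + Σ Δx = -289 cm.

-289 cm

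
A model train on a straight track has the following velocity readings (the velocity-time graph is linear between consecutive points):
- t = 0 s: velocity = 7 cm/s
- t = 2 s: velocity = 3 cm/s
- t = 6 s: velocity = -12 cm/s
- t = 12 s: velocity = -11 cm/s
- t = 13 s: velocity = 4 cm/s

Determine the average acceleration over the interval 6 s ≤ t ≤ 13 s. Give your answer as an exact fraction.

Average acceleration = Δv/Δt = (4 − -12)/(13 − 6) = 16/7 cm/s².

16/7 cm/s²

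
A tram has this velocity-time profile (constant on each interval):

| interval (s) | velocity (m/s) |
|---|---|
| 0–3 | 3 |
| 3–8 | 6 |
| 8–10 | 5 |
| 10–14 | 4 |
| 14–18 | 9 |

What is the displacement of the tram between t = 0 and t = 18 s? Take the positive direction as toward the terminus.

101 m

Displacement is the signed area under the v-t curve.
0–3 s: 3 × 3 = 9 m
3–8 s: 6 × 5 = 30 m
8–10 s: 5 × 2 = 10 m
10–14 s: 4 × 4 = 16 m
14–18 s: 9 × 4 = 36 m
Net displacement = 101 m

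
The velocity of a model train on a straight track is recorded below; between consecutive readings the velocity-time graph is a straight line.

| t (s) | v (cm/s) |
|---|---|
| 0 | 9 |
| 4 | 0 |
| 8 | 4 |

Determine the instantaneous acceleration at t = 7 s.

Acceleration is the slope of the v-t graph on 4–8 s: (4 − 0)/(8 − 4) = 1 cm/s².

1 cm/s²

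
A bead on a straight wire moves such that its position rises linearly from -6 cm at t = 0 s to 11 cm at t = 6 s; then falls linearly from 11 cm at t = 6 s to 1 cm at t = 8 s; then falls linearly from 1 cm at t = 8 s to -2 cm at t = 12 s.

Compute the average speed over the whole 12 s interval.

2.5 cm/s

Average speed = (total path length)/(elapsed time); on a piecewise-linear x-t graph the path length is Σ|Δx|.
0–6 s: |Δx| = |11 − -6| = 17 cm
6–8 s: |Δx| = |1 − 11| = 10 cm
8–12 s: |Δx| = |-2 − 1| = 3 cm
Total path = 30 cm; average speed = 30/12 = 2.5 cm/s.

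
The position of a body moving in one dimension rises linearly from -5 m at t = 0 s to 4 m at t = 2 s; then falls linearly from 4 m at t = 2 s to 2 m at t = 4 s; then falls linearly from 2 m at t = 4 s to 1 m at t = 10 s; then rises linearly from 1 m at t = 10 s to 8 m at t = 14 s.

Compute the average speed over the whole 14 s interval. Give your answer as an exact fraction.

19/14 m/s

Average speed = (total path length)/(elapsed time); on a piecewise-linear x-t graph the path length is Σ|Δx|.
0–2 s: |Δx| = |4 − -5| = 9 m
2–4 s: |Δx| = |2 − 4| = 2 m
4–10 s: |Δx| = |1 − 2| = 1 m
10–14 s: |Δx| = |8 − 1| = 7 m
Total path = 19 m; average speed = 19/14 = 19/14 m/s.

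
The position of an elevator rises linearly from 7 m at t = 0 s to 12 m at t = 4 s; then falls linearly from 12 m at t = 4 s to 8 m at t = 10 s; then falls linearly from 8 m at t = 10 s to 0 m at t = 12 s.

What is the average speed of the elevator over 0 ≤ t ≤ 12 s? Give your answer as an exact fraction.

Average speed = (total path length)/(elapsed time); on a piecewise-linear x-t graph the path length is Σ|Δx|.
0–4 s: |Δx| = |12 − 7| = 5 m
4–10 s: |Δx| = |8 − 12| = 4 m
10–12 s: |Δx| = |0 − 8| = 8 m
Total path = 17 m; average speed = 17/12 = 17/12 m/s.

17/12 m/s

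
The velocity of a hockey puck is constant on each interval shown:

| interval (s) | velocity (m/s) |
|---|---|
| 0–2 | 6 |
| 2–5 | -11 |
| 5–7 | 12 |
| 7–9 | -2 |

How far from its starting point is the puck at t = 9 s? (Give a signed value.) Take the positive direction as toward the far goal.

-1 m

Net displacement equals the area under the velocity-time graph (areas below the axis count negative).
0–2 s: 6 × 2 = 12 m
2–5 s: -11 × 3 = -33 m
5–7 s: 12 × 2 = 24 m
7–9 s: -2 × 2 = -4 m
Net displacement = -1 m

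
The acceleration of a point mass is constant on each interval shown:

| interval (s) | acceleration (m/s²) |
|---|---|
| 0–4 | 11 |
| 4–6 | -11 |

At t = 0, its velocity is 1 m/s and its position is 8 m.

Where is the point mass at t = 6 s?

On each constant-a segment, Δv = aΔt and Δx = v₀Δt + ½aΔt²; chain segment to segment.
0–4 s: v starts 1 m/s; Δx = 1·4 + ½·11·4² = 92 m; v ends 45 m/s.
4–6 s: v starts 45 m/s; Δx = 45·2 + ½·-11·2² = 68 m; v ends 23 m/s.
x(6) = 8 + Σ Δx = 168 m.

168 m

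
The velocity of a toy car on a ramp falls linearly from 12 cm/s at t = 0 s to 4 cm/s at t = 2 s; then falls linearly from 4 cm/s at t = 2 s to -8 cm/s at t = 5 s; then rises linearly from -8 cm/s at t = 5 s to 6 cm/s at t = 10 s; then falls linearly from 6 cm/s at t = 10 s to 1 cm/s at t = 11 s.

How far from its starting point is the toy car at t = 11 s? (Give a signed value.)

8.5 cm

Net displacement equals the area under the velocity-time graph (areas below the axis count negative).
0–2 s: ½(12 + 4)(2) = 16 cm
2–5 s: ½(4 + -8)(3) = -6 cm
5–10 s: ½(-8 + 6)(5) = -5 cm
10–11 s: ½(6 + 1)(1) = 3.5 cm
Net displacement = 8.5 cm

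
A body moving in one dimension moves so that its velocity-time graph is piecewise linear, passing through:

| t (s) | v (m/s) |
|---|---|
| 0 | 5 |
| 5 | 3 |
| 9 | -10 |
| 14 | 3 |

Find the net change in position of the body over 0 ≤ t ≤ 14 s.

-11.5 m

Displacement is the signed area under the v-t curve.
0–5 s: ½(5 + 3)(5) = 20 m
5–9 s: ½(3 + -10)(4) = -14 m
9–14 s: ½(-10 + 3)(5) = -17.5 m
Net displacement = -11.5 m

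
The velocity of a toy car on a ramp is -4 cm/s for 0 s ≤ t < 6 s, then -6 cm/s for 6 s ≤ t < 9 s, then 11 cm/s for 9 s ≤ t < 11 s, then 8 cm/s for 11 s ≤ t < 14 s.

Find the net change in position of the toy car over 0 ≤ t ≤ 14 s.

4 cm

Net displacement equals the area under the velocity-time graph (areas below the axis count negative).
0–6 s: -4 × 6 = -24 cm
6–9 s: -6 × 3 = -18 cm
9–11 s: 11 × 2 = 22 cm
11–14 s: 8 × 3 = 24 cm
Net displacement = 4 cm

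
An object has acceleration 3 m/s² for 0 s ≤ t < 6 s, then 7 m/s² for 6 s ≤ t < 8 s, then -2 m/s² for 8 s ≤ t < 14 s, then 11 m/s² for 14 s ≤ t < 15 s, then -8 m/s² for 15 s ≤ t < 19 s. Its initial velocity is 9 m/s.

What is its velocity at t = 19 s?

Δv equals the area under the a-t graph; then v = v₀ + Δv.
0–6 s: 3 × 6 = 18 m/s
6–8 s: 7 × 2 = 14 m/s
8–14 s: -2 × 6 = -12 m/s
14–15 s: 11 × 1 = 11 m/s
15–19 s: -8 × 4 = -32 m/s
Δv = -1 m/s, so v(19) = 9 + (-1) = 8 m/s.

8 m/s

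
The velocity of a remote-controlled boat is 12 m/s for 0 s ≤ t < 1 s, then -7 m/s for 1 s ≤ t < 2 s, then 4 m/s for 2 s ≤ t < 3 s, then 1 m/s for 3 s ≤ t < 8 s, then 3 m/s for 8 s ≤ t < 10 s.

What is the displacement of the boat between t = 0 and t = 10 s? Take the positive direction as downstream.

Net displacement equals the area under the velocity-time graph (areas below the axis count negative).
0–1 s: 12 × 1 = 12 m
1–2 s: -7 × 1 = -7 m
2–3 s: 4 × 1 = 4 m
3–8 s: 1 × 5 = 5 m
8–10 s: 3 × 2 = 6 m
Net displacement = 20 m

20 m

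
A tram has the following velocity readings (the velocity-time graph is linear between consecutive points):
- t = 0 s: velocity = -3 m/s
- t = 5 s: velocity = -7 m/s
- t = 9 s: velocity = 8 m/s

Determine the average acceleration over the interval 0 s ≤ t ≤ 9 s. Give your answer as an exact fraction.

Average acceleration = Δv/Δt = (8 − -3)/(9 − 0) = 11/9 m/s².

11/9 m/s²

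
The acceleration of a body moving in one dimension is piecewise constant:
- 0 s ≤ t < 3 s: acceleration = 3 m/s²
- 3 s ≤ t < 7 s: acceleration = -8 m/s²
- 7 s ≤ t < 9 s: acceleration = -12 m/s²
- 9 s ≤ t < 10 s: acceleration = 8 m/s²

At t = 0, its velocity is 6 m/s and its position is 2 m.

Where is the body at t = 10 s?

-65.5 m

On each constant-a segment, Δv = aΔt and Δx = v₀Δt + ½aΔt²; chain segment to segment.
0–3 s: v starts 6 m/s; Δx = 6·3 + ½·3·3² = 31.5 m; v ends 15 m/s.
3–7 s: v starts 15 m/s; Δx = 15·4 + ½·-8·4² = -4 m; v ends -17 m/s.
7–9 s: v starts -17 m/s; Δx = -17·2 + ½·-12·2² = -58 m; v ends -41 m/s.
9–10 s: v starts -41 m/s; Δx = -41·1 + ½·8·1² = -37 m; v ends -33 m/s.
x(10) = 2 + Σ Δx = -65.5 m.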